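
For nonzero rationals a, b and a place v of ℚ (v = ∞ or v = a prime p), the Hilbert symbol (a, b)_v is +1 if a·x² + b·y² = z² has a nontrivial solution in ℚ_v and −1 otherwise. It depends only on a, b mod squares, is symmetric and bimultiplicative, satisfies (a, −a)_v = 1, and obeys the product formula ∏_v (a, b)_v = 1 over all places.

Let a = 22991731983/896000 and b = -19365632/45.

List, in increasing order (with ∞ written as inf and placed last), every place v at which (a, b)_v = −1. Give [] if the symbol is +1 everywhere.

Mod squares: a ≡ 168245, b ≡ -715. Check v ∈ {∞, 2, 3, 5, 7, 11, 13, 19, 23}.
v=23: a=23^1·(≡16), b=23^2·(≡15) mod 23; (16|23)=+1, (15|23)=-1; (−1)^{1·2·11}·(+1)^2·(-1)^1 = -1.
v=19: a=19^1·(≡7), b=19^0·(≡6) mod 19; (7|19)=+1, (6|19)=+1; (−1)^{1·0·9}·(+1)^0·(+1)^1 = +1.
v=5: a=5^-3·(≡1), b=5^-1·(≡2) mod 5; (1|5)=+1, (2|5)=-1; (−1)^{-3·-1·2}·(+1)^-1·(-1)^-3 = -1.
v=7: a=7^-1·(≡2), b=7^0·(≡5) mod 7; (2|7)=+1, (5|7)=-1; (−1)^{-1·0·3}·(+1)^0·(-1)^-1 = -1.
v=11: a=11^1·(≡9), b=11^1·(≡5) mod 11; (9|11)=+1, (5|11)=+1; (−1)^{1·1·5}·(+1)^1·(+1)^1 = -1.
v=2: v_2(a)=-10, v_2(b)=8; units ≡ 5, 5 (mod 8); ε·ε+αω+βω = 0·0+-10·1+8·1 ≡ 0  ⇒  (a,b)_2 = +1.
v=∞: 168245 > 0 and -715 < 0  ⇒  (a,b)_∞ = +1.
v=13: a=13^0·(≡12), b=13^1·(≡1) mod 13; (12|13)=+1, (1|13)=+1; (−1)^{0·1·6}·(+1)^1·(+1)^0 = +1.
v=3: a=3^14·(≡2), b=3^-2·(≡2) mod 3; (2|3)=-1, (2|3)=-1; (−1)^{14·-2·1}·(-1)^-2·(-1)^14 = +1.
(168245, -715 / ℚ) ramifies at {5, 7, 11, 23}: a division algebra.

[5, 7, 11, 23]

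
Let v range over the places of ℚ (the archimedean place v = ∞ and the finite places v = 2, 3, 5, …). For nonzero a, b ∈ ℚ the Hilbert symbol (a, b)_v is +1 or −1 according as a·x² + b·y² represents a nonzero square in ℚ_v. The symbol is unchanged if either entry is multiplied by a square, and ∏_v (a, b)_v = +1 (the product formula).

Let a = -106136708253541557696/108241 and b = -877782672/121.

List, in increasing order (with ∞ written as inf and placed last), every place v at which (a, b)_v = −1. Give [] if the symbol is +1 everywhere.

(a, b) ≡ (-551, -6095713) mod (ℚ^×)²; places V = {2, 3, 7, 11, 13, 19, 23, 29, 37, 47, ∞}.
(a,b)_37: α=2, u≡33; β=1, v≡10 (mod 37); (33|37)=+1, (10|37)=+1; sign (−1)^0·+1^1·+1^2 = +1.
(a,b)_7: α=-2, u≡2; β=0, v≡5 (mod 7); (2|7)=+1, (5|7)=-1; sign (−1)^0·+1^0·-1^-2 = +1.
(a,b)_2: α=6, β=4; u≡1, v≡7 (mod 8); ε(u)ε(v)=0·1, αω(v)=6·0, βω(u)=4·0; sum ≡ 0  ⇒  +1.
(a,b)_23: α=2, u≡12; β=1, v≡21 (mod 23); (12|23)=+1, (21|23)=-1; sign (−1)^0·+1^1·-1^2 = +1.
(a,b)_47: α=-2, u≡44; β=0, v≡26 (mod 47); (44|47)=-1, (26|47)=-1; sign (−1)^0·-1^0·-1^-2 = +1.
(a,b)_29: α=3, u≡26; β=1, v≡1 (mod 29); (26|29)=-1, (1|29)=+1; sign (−1)^0·-1^1·+1^3 = -1.
(a,b)_11: α=0, u≡6; β=-2, v≡3 (mod 11); (6|11)=-1, (3|11)=+1; sign (−1)^0·-1^-2·+1^0 = +1.
(a,b)_19: α=3, u≡6; β=1, v≡11 (mod 19); (6|19)=+1, (11|19)=+1; sign (−1)^1·+1^1·+1^3 = -1.
(a,b)_3: α=4, u≡1; β=2, v≡2 (mod 3); (1|3)=+1, (2|3)=-1; sign (−1)^0·+1^2·-1^4 = +1.
(a,b)_13: α=2, u≡2; β=1, v≡12 (mod 13); (2|13)=-1, (12|13)=+1; sign (−1)^0·-1^1·+1^2 = -1.
(a,b)_∞: sgn(-551)=−, sgn(-6095713)=−, so -1.
|Ram(-551, -6095713)| = 4, even; anisotropic at {13, 19, 29, ∞}.

[13, 19, 29, inf]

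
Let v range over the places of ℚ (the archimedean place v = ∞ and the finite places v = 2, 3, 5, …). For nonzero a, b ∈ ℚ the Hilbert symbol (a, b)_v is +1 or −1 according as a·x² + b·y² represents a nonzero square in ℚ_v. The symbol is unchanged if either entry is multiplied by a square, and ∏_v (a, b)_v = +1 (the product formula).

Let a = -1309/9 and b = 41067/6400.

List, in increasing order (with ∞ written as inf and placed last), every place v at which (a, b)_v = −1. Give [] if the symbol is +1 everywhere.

[2, 3, 7, 17]

Mod squares: a ≡ -1309, b ≡ 3. Check v ∈ {∞, 2, 3, 5, 7, 11, 13, 17}.
v=5: a=5^0·(≡4), b=5^-2·(≡2) mod 5; (4|5)=+1, (2|5)=-1; (−1)^{0·-2·2}·(+1)^-2·(-1)^0 = +1.
v=17: a=17^1·(≡16), b=17^0·(≡10) mod 17; (16|17)=+1, (10|17)=-1; (−1)^{1·0·8}·(+1)^0·(-1)^1 = -1.
v=∞: -1309 < 0 and 3 > 0  ⇒  (a,b)_∞ = +1.
v=2: v_2(a)=0, v_2(b)=-8; units ≡ 3, 3 (mod 8); ε·ε+αω+βω = 1·1+0·1+-8·1 ≡ 1  ⇒  (a,b)_2 = -1.
v=7: a=7^1·(≡1), b=7^0·(≡6) mod 7; (1|7)=+1, (6|7)=-1; (−1)^{1·0·3}·(+1)^0·(-1)^1 = -1.
v=3: a=3^-2·(≡2), b=3^5·(≡1) mod 3; (2|3)=-1, (1|3)=+1; (−1)^{-2·5·1}·(-1)^5·(+1)^-2 = -1.
v=11: a=11^1·(≡10), b=11^0·(≡9) mod 11; (10|11)=-1, (9|11)=+1; (−1)^{1·0·5}·(-1)^0·(+1)^1 = +1.
v=13: a=13^0·(≡12), b=13^2·(≡12) mod 13; (12|13)=+1, (12|13)=+1; (−1)^{0·2·6}·(+1)^2·(+1)^0 = +1.
(-1309, 3 / ℚ) ramifies at {2, 3, 7, 17}: a division algebra.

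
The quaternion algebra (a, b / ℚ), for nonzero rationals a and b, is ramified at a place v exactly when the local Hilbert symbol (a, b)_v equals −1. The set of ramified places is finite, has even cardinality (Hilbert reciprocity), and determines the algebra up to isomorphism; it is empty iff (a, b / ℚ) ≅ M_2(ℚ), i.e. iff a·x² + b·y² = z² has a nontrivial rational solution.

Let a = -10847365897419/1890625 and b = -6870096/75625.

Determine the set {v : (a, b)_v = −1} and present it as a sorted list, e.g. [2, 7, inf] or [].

(a, b) ≡ (-51, -589) mod (ℚ^×)²; places V = {2, 3, 5, 11, 17, 19, 29, 31, ∞}.
(a,b)_∞: sgn(-51)=−, sgn(-589)=−, so -1.
(a,b)_2: α=0, β=4; u≡5, v≡3 (mod 8); ε(u)ε(v)=0·1, αω(v)=0·1, βω(u)=4·1; sum ≡ 0  ⇒  +1.
(a,b)_19: α=2, u≡1; β=1, v≡1 (mod 19); (1|19)=+1, (1|19)=+1; sign (−1)^0·+1^1·+1^2 = +1.
(a,b)_17: α=1, u≡7; β=0, v≡7 (mod 17); (7|17)=-1, (7|17)=-1; sign (−1)^0·-1^0·-1^1 = -1.
(a,b)_3: α=7, u≡1; β=6, v≡2 (mod 3); (1|3)=+1, (2|3)=-1; sign (−1)^0·+1^6·-1^7 = -1.
(a,b)_5: α=-6, u≡1; β=-4, v≡4 (mod 5); (1|5)=+1, (4|5)=+1; sign (−1)^0·+1^-4·+1^-6 = +1.
(a,b)_31: α=2, u≡29; β=1, v≡6 (mod 31); (29|31)=-1, (6|31)=-1; sign (−1)^0·-1^1·-1^2 = -1.
(a,b)_29: α=2, u≡23; β=0, v≡16 (mod 29); (23|29)=+1, (16|29)=+1; sign (−1)^0·+1^0·+1^2 = +1.
(a,b)_11: α=-2, u≡3; β=-2, v≡1 (mod 11); (3|11)=+1, (1|11)=+1; sign (−1)^0·+1^-2·+1^-2 = +1.
|Ram(-51, -589)| = 4, even; anisotropic at {3, 17, 31, ∞}.

[3, 17, 31, inf]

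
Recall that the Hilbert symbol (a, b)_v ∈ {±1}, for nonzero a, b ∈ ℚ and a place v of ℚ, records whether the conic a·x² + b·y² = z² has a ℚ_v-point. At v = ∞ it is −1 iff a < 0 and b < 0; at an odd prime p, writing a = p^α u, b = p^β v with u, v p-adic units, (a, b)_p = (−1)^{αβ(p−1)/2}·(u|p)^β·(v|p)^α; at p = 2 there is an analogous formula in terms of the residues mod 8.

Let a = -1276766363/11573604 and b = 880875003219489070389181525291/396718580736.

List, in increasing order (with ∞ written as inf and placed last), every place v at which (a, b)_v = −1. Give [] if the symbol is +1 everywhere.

[13, 37, 43, 47]

Mod squares: a ≡ -1763, b ≡ 1235540371. Check v ∈ {∞, 2, 3, 7, 13, 23, 31, 37, 41, 43, 47}.
v=37: a=37^2·(≡8), b=37^7·(≡24) mod 37; (8|37)=-1, (24|37)=-1; (−1)^{2·7·18}·(-1)^7·(-1)^2 = -1.
v=47: a=47^0·(≡26), b=47^1·(≡28) mod 47; (26|47)=-1, (28|47)=+1; (−1)^{0·1·23}·(-1)^1·(+1)^0 = -1.
v=∞: -1763 < 0 and 1235540371 > 0  ⇒  (a,b)_∞ = +1.
v=31: a=31^0·(≡20), b=31^1·(≡12) mod 31; (20|31)=+1, (12|31)=-1; (−1)^{0·1·15}·(+1)^1·(-1)^0 = +1.
v=2: v_2(a)=-2, v_2(b)=-10; units ≡ 5, 3 (mod 8); ε·ε+αω+βω = 0·1+-2·1+-10·1 ≡ 0  ⇒  (a,b)_2 = +1.
v=43: a=43^1·(≡34), b=43^3·(≡20) mod 43; (34|43)=-1, (20|43)=-1; (−1)^{1·3·21}·(-1)^3·(-1)^1 = -1.
v=41: a=41^1·(≡5), b=41^3·(≡39) mod 41; (5|41)=+1, (39|41)=+1; (−1)^{1·3·20}·(+1)^3·(+1)^1 = +1.
v=7: a=7^-2·(≡1), b=7^0·(≡4) mod 7; (1|7)=+1, (4|7)=+1; (−1)^{-2·0·3}·(+1)^0·(+1)^-2 = +1.
v=13: a=13^0·(≡8), b=13^3·(≡9) mod 13; (8|13)=-1, (9|13)=+1; (−1)^{0·3·6}·(-1)^3·(+1)^0 = -1.
v=3: a=3^-10·(≡1), b=3^-18·(≡1) mod 3; (1|3)=+1, (1|3)=+1; (−1)^{-10·-18·1}·(+1)^-18·(+1)^-10 = +1.
v=23: a=23^2·(≡1), b=23^2·(≡4) mod 23; (1|23)=+1, (4|23)=+1; (−1)^{2·2·11}·(+1)^2·(+1)^2 = +1.
|Ram(-1763, 1235540371)| = 4, even; anisotropic at {13, 37, 43, 47}.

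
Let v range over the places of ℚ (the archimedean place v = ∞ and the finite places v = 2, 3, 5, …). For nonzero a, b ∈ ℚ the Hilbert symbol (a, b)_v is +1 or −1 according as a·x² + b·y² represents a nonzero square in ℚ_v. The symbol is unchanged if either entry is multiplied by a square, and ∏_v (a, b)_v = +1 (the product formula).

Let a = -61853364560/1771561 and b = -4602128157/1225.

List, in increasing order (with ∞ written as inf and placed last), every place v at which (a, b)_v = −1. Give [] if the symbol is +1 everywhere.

(a, b) ≡ (-63365, -5797) mod (ℚ^×)²; places V = {2, 3, 5, 7, 11, 13, 17, 19, 23, 29, 31, ∞}.
(a,b)_13: α=2, u≡12; β=0, v≡12 (mod 13); (12|13)=+1, (12|13)=+1; sign (−1)^0·+1^0·+1^2 = +1.
(a,b)_7: α=0, u≡6; β=-2, v≡6 (mod 7); (6|7)=-1, (6|7)=-1; sign (−1)^0·-1^-2·-1^0 = +1.
(a,b)_∞: sgn(-63365)=−, sgn(-5797)=−, so -1.
(a,b)_23: α=1, u≡21; β=0, v≡17 (mod 23); (21|23)=-1, (17|23)=-1; sign (−1)^0·-1^0·-1^1 = -1.
(a,b)_19: α=3, u≡16; β=0, v≡16 (mod 19); (16|19)=+1, (16|19)=+1; sign (−1)^0·+1^0·+1^3 = +1.
(a,b)_29: α=1, u≡2; β=0, v≡15 (mod 29); (2|29)=-1, (15|29)=-1; sign (−1)^0·-1^0·-1^1 = -1.
(a,b)_11: α=-6, u≡2; β=3, v≡4 (mod 11); (2|11)=-1, (4|11)=+1; sign (−1)^0·-1^3·+1^-6 = -1.
(a,b)_31: α=0, u≡27; β=1, v≡27 (mod 31); (27|31)=-1, (27|31)=-1; sign (−1)^0·-1^1·-1^0 = -1.
(a,b)_3: α=0, u≡1; β=8, v≡2 (mod 3); (1|3)=+1, (2|3)=-1; sign (−1)^0·+1^8·-1^0 = +1.
(a,b)_17: α=0, u≡14; β=1, v≡2 (mod 17); (14|17)=-1, (2|17)=+1; sign (−1)^0·-1^1·+1^0 = -1.
(a,b)_2: α=4, β=0; u≡3, v≡3 (mod 8); ε(u)ε(v)=1·1, αω(v)=4·1, βω(u)=0·1; sum ≡ 1  ⇒  -1.
(a,b)_5: α=1, u≡3; β=-2, v≡2 (mod 5); (3|5)=-1, (2|5)=-1; sign (−1)^0·-1^-2·-1^1 = -1.
|Ram(-63365, -5797)| = 8, even; anisotropic at {2, 5, 11, 17, 23, 29, 31, ∞}.

[2, 5, 11, 17, 23, 29, 31, inf]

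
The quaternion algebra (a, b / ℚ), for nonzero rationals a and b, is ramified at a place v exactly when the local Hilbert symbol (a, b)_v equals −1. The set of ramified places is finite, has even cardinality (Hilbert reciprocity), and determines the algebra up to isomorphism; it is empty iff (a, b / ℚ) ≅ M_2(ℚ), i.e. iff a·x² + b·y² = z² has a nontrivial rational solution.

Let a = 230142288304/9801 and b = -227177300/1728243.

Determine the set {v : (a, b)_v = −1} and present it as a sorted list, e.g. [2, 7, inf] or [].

Mod squares: a ≡ 39844579, b ≡ -18879. Check v ∈ {∞, 2, 3, 5, 7, 11, 19, 23, 29, 31, 41, 47}.
v=23: a=23^1·(≡13), b=23^-2·(≡2) mod 23; (13|23)=+1, (2|23)=+1; (−1)^{1·-2·11}·(+1)^-2·(+1)^1 = +1.
v=∞: 39844579 > 0 and -18879 < 0  ⇒  (a,b)_∞ = +1.
v=3: a=3^-4·(≡1), b=3^-3·(≡1) mod 3; (1|3)=+1, (1|3)=+1; (−1)^{-4·-3·1}·(+1)^-3·(+1)^-4 = +1.
v=29: a=29^1·(≡26), b=29^1·(≡28) mod 29; (26|29)=-1, (28|29)=+1; (−1)^{1·1·14}·(-1)^1·(+1)^1 = -1.
v=5: a=5^0·(≡4), b=5^2·(≡1) mod 5; (4|5)=+1, (1|5)=+1; (−1)^{0·2·2}·(+1)^2·(+1)^0 = +1.
v=47: a=47^1·(≡34), b=47^0·(≡19) mod 47; (34|47)=+1, (19|47)=-1; (−1)^{1·0·23}·(+1)^0·(-1)^1 = -1.
v=11: a=11^-2·(≡4), b=11^-2·(≡7) mod 11; (4|11)=+1, (7|11)=-1; (−1)^{-2·-2·5}·(+1)^-2·(-1)^-2 = +1.
v=31: a=31^1·(≡5), b=31^1·(≡30) mod 31; (5|31)=+1, (30|31)=-1; (−1)^{1·1·15}·(+1)^1·(-1)^1 = +1.
v=41: a=41^1·(≡10), b=41^0·(≡27) mod 41; (10|41)=+1, (27|41)=-1; (−1)^{1·0·20}·(+1)^0·(-1)^1 = -1.
v=19: a=19^2·(≡2), b=19^2·(≡6) mod 19; (2|19)=-1, (6|19)=+1; (−1)^{2·2·9}·(-1)^2·(+1)^2 = +1.
v=7: a=7^0·(≡5), b=7^1·(≡3) mod 7; (5|7)=-1, (3|7)=-1; (−1)^{0·1·3}·(-1)^1·(-1)^0 = -1.
v=2: v_2(a)=4, v_2(b)=2; units ≡ 3, 1 (mod 8); ε·ε+αω+βω = 1·0+4·0+2·1 ≡ 0  ⇒  (a,b)_2 = +1.
Ram(39844579, -18879) = {7, 29, 41, 47}; no ℚ_7-point on the conic.

[7, 29, 41, 47]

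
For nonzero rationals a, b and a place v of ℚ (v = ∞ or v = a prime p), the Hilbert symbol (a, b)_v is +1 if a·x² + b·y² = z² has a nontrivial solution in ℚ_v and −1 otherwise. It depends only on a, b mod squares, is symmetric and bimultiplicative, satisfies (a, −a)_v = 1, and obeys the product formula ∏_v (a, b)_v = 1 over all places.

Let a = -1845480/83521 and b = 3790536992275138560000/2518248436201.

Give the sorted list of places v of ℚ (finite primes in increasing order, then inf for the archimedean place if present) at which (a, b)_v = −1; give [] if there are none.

[2, 13]

(a, b) ≡ (-2730, 21) mod (ℚ^×)²; places V = {2, 3, 5, 7, 13, 17, 19, ∞}.
(a,b)_17: α=-4, u≡6; β=-8, v≡15 (mod 17); (6|17)=-1, (15|17)=+1; sign (−1)^0·-1^-8·+1^-4 = +1.
(a,b)_13: α=3, u≡2; β=8, v≡11 (mod 13); (2|13)=-1, (11|13)=-1; sign (−1)^0·-1^8·-1^3 = -1.
(a,b)_5: α=1, u≡4; β=4, v≡1 (mod 5); (4|5)=+1, (1|5)=+1; sign (−1)^0·+1^4·+1^1 = +1.
(a,b)_19: α=0, u≡16; β=-2, v≡10 (mod 19); (16|19)=+1, (10|19)=-1; sign (−1)^0·+1^-2·-1^0 = +1.
(a,b)_2: α=3, β=14; u≡3, v≡5 (mod 8); ε(u)ε(v)=1·0, αω(v)=3·1, βω(u)=14·1; sum ≡ 1  ⇒  -1.
(a,b)_∞: sgn(-2730)=−, sgn(21)=+, so +1.
(a,b)_7: α=1, u≡2; β=5, v≡6 (mod 7); (2|7)=+1, (6|7)=-1; sign (−1)^1·+1^5·-1^1 = +1.
(a,b)_3: α=1, u≡2; β=3, v≡1 (mod 3); (2|3)=-1, (1|3)=+1; sign (−1)^1·-1^3·+1^1 = +1.
(-2730, 21 / ℚ) ramifies at {2, 13}: a division algebra.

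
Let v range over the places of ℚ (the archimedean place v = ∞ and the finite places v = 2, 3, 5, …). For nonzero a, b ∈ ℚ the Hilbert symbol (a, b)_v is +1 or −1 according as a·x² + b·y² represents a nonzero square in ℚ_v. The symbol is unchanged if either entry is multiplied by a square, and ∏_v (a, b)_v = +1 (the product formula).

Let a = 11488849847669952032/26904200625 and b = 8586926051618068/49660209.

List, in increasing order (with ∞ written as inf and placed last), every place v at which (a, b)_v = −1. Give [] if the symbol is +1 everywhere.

(a, b) ≡ (2, 37) mod (ℚ^×)²; places V = {2, 3, 5, 7, 11, 17, 23, 29, 37, ∞}.
(a,b)_7: α=0, u≡2; β=2, v≡4 (mod 7); (2|7)=+1, (4|7)=+1; sign (−1)^0·+1^2·+1^0 = +1.
(a,b)_∞: sgn(2)=+, sgn(37)=+, so +1.
(a,b)_2: α=5, β=2; u≡1, v≡5 (mod 8); ε(u)ε(v)=0·0, αω(v)=5·1, βω(u)=2·0; sum ≡ 1  ⇒  -1.
(a,b)_5: α=-4, u≡2; β=0, v≡2 (mod 5); (2|5)=-1, (2|5)=-1; sign (−1)^0·-1^0·-1^-4 = +1.
(a,b)_11: α=6, u≡10; β=4, v≡4 (mod 11); (10|11)=-1, (4|11)=+1; sign (−1)^0·-1^4·+1^6 = +1.
(a,b)_37: α=2, u≡35; β=1, v≡11 (mod 37); (35|37)=-1, (11|37)=+1; sign (−1)^0·-1^1·+1^2 = -1.
(a,b)_29: α=0, u≡2; β=-2, v≡3 (mod 29); (2|29)=-1, (3|29)=-1; sign (−1)^0·-1^-2·-1^0 = +1.
(a,b)_3: α=-16, u≡2; β=-10, v≡1 (mod 3); (2|3)=-1, (1|3)=+1; sign (−1)^0·-1^-10·+1^-16 = +1.
(a,b)_23: α=6, u≡1; β=4, v≡20 (mod 23); (1|23)=+1, (20|23)=-1; sign (−1)^0·+1^4·-1^6 = +1.
(a,b)_17: α=0, u≡16; β=2, v≡11 (mod 17); (16|17)=+1, (11|17)=-1; sign (−1)^0·+1^2·-1^0 = +1.
|Ram(2, 37)| = 2, even; anisotropic at {2, 37}.

[2, 37]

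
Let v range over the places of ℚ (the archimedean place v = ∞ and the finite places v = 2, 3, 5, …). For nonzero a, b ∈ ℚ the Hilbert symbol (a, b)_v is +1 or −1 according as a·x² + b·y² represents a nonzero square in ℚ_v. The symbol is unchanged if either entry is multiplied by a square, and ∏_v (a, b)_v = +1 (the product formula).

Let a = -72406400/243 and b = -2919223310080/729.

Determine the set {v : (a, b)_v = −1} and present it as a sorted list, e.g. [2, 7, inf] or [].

[3, 5, 11, inf]

Mod squares: a ≡ -1122, b ≡ -55. Check v ∈ {∞, 2, 3, 5, 7, 11, 17}.
v=5: a=5^2·(≡3), b=5^1·(≡1) mod 5; (3|5)=-1, (1|5)=+1; (−1)^{2·1·2}·(-1)^1·(+1)^2 = -1.
v=17: a=17^1·(≡13), b=17^2·(≡1) mod 17; (13|17)=+1, (1|17)=+1; (−1)^{1·2·8}·(+1)^2·(+1)^1 = +1.
v=11: a=11^3·(≡6), b=11^5·(≡2) mod 11; (6|11)=-1, (2|11)=-1; (−1)^{3·5·5}·(-1)^5·(-1)^3 = -1.
v=3: a=3^-5·(≡1), b=3^-6·(≡2) mod 3; (1|3)=+1, (2|3)=-1; (−1)^{-5·-6·1}·(+1)^-6·(-1)^-5 = -1.
v=∞: -1122 < 0 and -55 < 0  ⇒  (a,b)_∞ = -1.
v=2: v_2(a)=7, v_2(b)=8; units ≡ 7, 1 (mod 8); ε·ε+αω+βω = 1·0+7·0+8·0 ≡ 0  ⇒  (a,b)_2 = +1.
v=7: a=7^0·(≡5), b=7^2·(≡4) mod 7; (5|7)=-1, (4|7)=+1; (−1)^{0·2·3}·(-1)^2·(+1)^0 = +1.
|Ram(-1122, -55)| = 4, even; anisotropic at {3, 5, 11, ∞}.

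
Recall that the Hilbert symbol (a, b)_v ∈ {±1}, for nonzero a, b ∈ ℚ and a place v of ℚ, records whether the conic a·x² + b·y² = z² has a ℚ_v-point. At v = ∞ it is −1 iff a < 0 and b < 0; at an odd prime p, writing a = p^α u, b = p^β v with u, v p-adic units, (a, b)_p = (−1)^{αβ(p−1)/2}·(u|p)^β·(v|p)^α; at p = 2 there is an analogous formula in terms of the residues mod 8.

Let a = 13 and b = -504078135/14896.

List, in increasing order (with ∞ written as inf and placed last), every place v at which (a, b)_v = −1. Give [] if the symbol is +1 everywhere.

[5, 19]

Mod squares: a ≡ 13, b ≡ -285. Check v ∈ {∞, 2, 3, 5, 7, 11, 13, 17, 19, 31}.
v=13: a=13^1·(≡1), b=13^0·(≡1) mod 13; (1|13)=+1, (1|13)=+1; (−1)^{1·0·6}·(+1)^0·(+1)^1 = +1.
v=19: a=19^0·(≡13), b=19^-1·(≡7) mod 19; (13|19)=-1, (7|19)=+1; (−1)^{0·-1·9}·(-1)^-1·(+1)^0 = -1.
v=3: a=3^0·(≡1), b=3^1·(≡1) mod 3; (1|3)=+1, (1|3)=+1; (−1)^{0·1·1}·(+1)^1·(+1)^0 = +1.
v=11: a=11^0·(≡2), b=11^2·(≡9) mod 11; (2|11)=-1, (9|11)=+1; (−1)^{0·2·5}·(-1)^2·(+1)^0 = +1.
v=31: a=31^0·(≡13), b=31^2·(≡1) mod 31; (13|31)=-1, (1|31)=+1; (−1)^{0·2·15}·(-1)^2·(+1)^0 = +1.
v=2: v_2(a)=0, v_2(b)=-4; units ≡ 5, 3 (mod 8); ε·ε+αω+βω = 0·1+0·1+-4·1 ≡ 0  ⇒  (a,b)_2 = +1.
v=∞: 13 > 0 and -285 < 0  ⇒  (a,b)_∞ = +1.
v=17: a=17^0·(≡13), b=17^2·(≡9) mod 17; (13|17)=+1, (9|17)=+1; (−1)^{0·2·8}·(+1)^2·(+1)^0 = +1.
v=7: a=7^0·(≡6), b=7^-2·(≡2) mod 7; (6|7)=-1, (2|7)=+1; (−1)^{0·-2·3}·(-1)^-2·(+1)^0 = +1.
v=5: a=5^0·(≡3), b=5^1·(≡3) mod 5; (3|5)=-1, (3|5)=-1; (−1)^{0·1·2}·(-1)^1·(-1)^0 = -1.
(13, -285 / ℚ) ramifies at {5, 19}: a division algebra.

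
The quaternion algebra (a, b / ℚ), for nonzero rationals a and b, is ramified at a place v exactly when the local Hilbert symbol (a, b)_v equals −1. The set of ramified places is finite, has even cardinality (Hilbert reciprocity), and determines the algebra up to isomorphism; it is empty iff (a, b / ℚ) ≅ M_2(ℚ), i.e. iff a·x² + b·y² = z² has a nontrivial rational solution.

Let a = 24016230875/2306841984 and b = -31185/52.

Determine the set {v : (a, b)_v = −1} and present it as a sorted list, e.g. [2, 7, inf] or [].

[2, 3, 5, 13]

Mod squares: a ≡ 210, b ≡ -5005. Check v ∈ {∞, 2, 3, 5, 7, 11, 13, 19, 31, 43}.
v=19: a=19^-2·(≡9), b=19^0·(≡5) mod 19; (9|19)=+1, (5|19)=+1; (−1)^{-2·0·9}·(+1)^0·(+1)^-2 = +1.
v=∞: 210 > 0 and -5005 < 0  ⇒  (a,b)_∞ = +1.
v=31: a=31^2·(≡26), b=31^0·(≡3) mod 31; (26|31)=-1, (3|31)=-1; (−1)^{2·0·15}·(-1)^0·(-1)^2 = +1.
v=3: a=3^-3·(≡1), b=3^4·(≡2) mod 3; (1|3)=+1, (2|3)=-1; (−1)^{-3·4·1}·(+1)^4·(-1)^-3 = -1.
v=11: a=11^0·(≡3), b=11^1·(≡10) mod 11; (3|11)=+1, (10|11)=-1; (−1)^{0·1·5}·(+1)^1·(-1)^0 = +1.
v=7: a=7^1·(≡2), b=7^1·(≡6) mod 7; (2|7)=+1, (6|7)=-1; (−1)^{1·1·3}·(+1)^1·(-1)^1 = +1.
v=13: a=13^4·(≡7), b=13^-1·(≡7) mod 13; (7|13)=-1, (7|13)=-1; (−1)^{4·-1·6}·(-1)^-1·(-1)^4 = -1.
v=2: v_2(a)=-7, v_2(b)=-2; units ≡ 1, 3 (mod 8); ε·ε+αω+βω = 0·1+-7·1+-2·0 ≡ 1  ⇒  (a,b)_2 = -1.
v=43: a=43^-2·(≡31), b=43^0·(≡18) mod 43; (31|43)=+1, (18|43)=-1; (−1)^{-2·0·21}·(+1)^0·(-1)^-2 = +1.
v=5: a=5^3·(≡3), b=5^1·(≡4) mod 5; (3|5)=-1, (4|5)=+1; (−1)^{3·1·2}·(-1)^1·(+1)^3 = -1.
(210, -5005 / ℚ) ramifies at {2, 3, 5, 13}: a division algebra.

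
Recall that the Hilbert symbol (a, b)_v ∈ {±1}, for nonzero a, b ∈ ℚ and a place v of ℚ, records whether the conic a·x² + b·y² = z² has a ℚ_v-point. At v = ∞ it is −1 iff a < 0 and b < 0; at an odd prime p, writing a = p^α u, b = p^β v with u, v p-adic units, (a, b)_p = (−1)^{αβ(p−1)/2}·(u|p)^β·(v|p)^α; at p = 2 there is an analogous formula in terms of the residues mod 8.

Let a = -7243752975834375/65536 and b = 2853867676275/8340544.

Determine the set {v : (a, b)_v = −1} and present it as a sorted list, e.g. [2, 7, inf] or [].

(a, b) ≡ (-15015, 11) mod (ℚ^×)²; places V = {2, 3, 5, 7, 11, 13, 19, ∞}.
(a,b)_5: α=5, u≡3; β=2, v≡4 (mod 5); (3|5)=-1, (4|5)=+1; sign (−1)^0·-1^2·+1^5 = +1.
(a,b)_13: α=1, u≡7; β=0, v≡11 (mod 13); (7|13)=-1, (11|13)=-1; sign (−1)^0·-1^0·-1^1 = -1.
(a,b)_2: α=-16, β=-6; u≡1, v≡3 (mod 8); ε(u)ε(v)=0·1, αω(v)=-16·1, βω(u)=-6·0; sum ≡ 0  ⇒  +1.
(a,b)_19: α=0, u≡12; β=-4, v≡6 (mod 19); (12|19)=-1, (6|19)=+1; sign (−1)^0·-1^-4·+1^0 = +1.
(a,b)_11: α=1, u≡2; β=3, v≡1 (mod 11); (2|11)=-1, (1|11)=+1; sign (−1)^1·-1^3·+1^1 = +1.
(a,b)_3: α=9, u≡2; β=6, v≡2 (mod 3); (2|3)=-1, (2|3)=-1; sign (−1)^0·-1^6·-1^9 = -1.
(a,b)_∞: sgn(-15015)=−, sgn(11)=+, so +1.
(a,b)_7: α=7, u≡1; β=6, v≡2 (mod 7); (1|7)=+1, (2|7)=+1; sign (−1)^0·+1^6·+1^7 = +1.
Ram(-15015, 11) = {3, 13}; no ℚ_3-point on the conic.

[3, 13]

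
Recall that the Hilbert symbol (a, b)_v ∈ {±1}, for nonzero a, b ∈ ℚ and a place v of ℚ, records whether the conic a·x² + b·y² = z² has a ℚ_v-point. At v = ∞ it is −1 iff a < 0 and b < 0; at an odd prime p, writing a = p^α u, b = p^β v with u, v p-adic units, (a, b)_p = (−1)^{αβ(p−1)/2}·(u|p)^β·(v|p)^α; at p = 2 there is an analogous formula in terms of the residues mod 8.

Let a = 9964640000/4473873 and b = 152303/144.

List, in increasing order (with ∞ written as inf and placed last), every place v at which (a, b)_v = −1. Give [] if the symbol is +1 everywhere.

[2, 17, 31, 41]

(a, b) ≡ (21607, 527) mod (ℚ^×)²; places V = {2, 3, 5, 7, 17, 19, 31, 41, ∞}.
(a,b)_31: α=1, u≡15; β=1, v≡24 (mod 31); (15|31)=-1, (24|31)=-1; sign (−1)^1·-1^1·-1^1 = -1.
(a,b)_19: α=-2, u≡7; β=0, v≡12 (mod 19); (7|19)=+1, (12|19)=-1; sign (−1)^0·+1^0·-1^-2 = +1.
(a,b)_41: α=1, u≡35; β=0, v≡17 (mod 41); (35|41)=-1, (17|41)=-1; sign (−1)^0·-1^0·-1^1 = -1.
(a,b)_5: α=4, u≡3; β=0, v≡2 (mod 5); (3|5)=-1, (2|5)=-1; sign (−1)^0·-1^0·-1^4 = +1.
(a,b)_17: α=-1, u≡4; β=3, v≡6 (mod 17); (4|17)=+1, (6|17)=-1; sign (−1)^0·+1^3·-1^-1 = -1.
(a,b)_2: α=8, β=-4; u≡7, v≡7 (mod 8); ε(u)ε(v)=1·1, αω(v)=8·0, βω(u)=-4·0; sum ≡ 1  ⇒  -1.
(a,b)_3: α=-6, u≡1; β=-2, v≡2 (mod 3); (1|3)=+1, (2|3)=-1; sign (−1)^0·+1^-2·-1^-6 = +1.
(a,b)_7: α=2, u≡5; β=0, v≡1 (mod 7); (5|7)=-1, (1|7)=+1; sign (−1)^0·-1^0·+1^2 = +1.
(a,b)_∞: sgn(21607)=+, sgn(527)=+, so +1.
|Ram(21607, 527)| = 4, even; anisotropic at {2, 17, 31, 41}.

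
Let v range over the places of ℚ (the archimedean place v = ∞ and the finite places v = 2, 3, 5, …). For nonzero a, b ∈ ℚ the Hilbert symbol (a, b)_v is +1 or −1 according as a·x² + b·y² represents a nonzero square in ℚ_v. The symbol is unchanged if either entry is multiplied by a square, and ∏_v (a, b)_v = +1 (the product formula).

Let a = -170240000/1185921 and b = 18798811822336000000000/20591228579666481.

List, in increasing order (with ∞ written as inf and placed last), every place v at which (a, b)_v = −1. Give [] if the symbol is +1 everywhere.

[13, 19]

Mod squares: a ≡ -266, b ≡ 17290. Check v ∈ {∞, 2, 3, 5, 7, 11, 13, 19}.
v=2: v_2(a)=11, v_2(b)=17; units ≡ 3, 5 (mod 8); ε·ε+αω+βω = 1·0+11·1+17·1 ≡ 0  ⇒  (a,b)_2 = +1.
v=∞: -266 < 0 and 17290 > 0  ⇒  (a,b)_∞ = +1.
v=7: a=7^1·(≡1), b=7^7·(≡5) mod 7; (1|7)=+1, (5|7)=-1; (−1)^{1·7·3}·(+1)^7·(-1)^1 = +1.
v=19: a=19^1·(≡9), b=19^3·(≡6) mod 19; (9|19)=+1, (6|19)=+1; (−1)^{1·3·9}·(+1)^3·(+1)^1 = -1.
v=5: a=5^4·(≡1), b=5^9·(≡2) mod 5; (1|5)=+1, (2|5)=-1; (−1)^{4·9·2}·(+1)^9·(-1)^4 = +1.
v=13: a=13^0·(≡2), b=13^1·(≡4) mod 13; (2|13)=-1, (4|13)=+1; (−1)^{0·1·6}·(-1)^1·(+1)^0 = -1.
v=3: a=3^-4·(≡1), b=3^-8·(≡1) mod 3; (1|3)=+1, (1|3)=+1; (−1)^{-4·-8·1}·(+1)^-8·(+1)^-4 = +1.
v=11: a=11^-4·(≡1), b=11^-12·(≡3) mod 11; (1|11)=+1, (3|11)=+1; (−1)^{-4·-12·5}·(+1)^-12·(+1)^-4 = +1.
|Ram(-266, 17290)| = 2, even; anisotropic at {13, 19}.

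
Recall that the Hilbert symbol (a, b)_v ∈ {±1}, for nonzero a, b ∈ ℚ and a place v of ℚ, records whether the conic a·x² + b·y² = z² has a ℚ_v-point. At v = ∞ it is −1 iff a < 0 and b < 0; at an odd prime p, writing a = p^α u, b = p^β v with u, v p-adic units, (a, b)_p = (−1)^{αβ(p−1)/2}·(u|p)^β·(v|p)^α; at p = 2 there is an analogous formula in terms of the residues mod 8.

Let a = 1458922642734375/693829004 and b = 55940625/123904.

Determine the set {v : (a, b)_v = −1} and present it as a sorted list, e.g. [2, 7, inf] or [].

[5, 17]

(a, b) ≡ (165, 1105) mod (ℚ^×)²; places V = {2, 3, 5, 7, 11, 13, 17, 19, ∞}.
(a,b)_11: α=-3, u≡1; β=-2, v≡4 (mod 11); (1|11)=+1, (4|11)=+1; sign (−1)^0·+1^-2·+1^-3 = +1.
(a,b)_5: α=7, u≡3; β=5, v≡4 (mod 5); (3|5)=-1, (4|5)=+1; sign (−1)^0·-1^5·+1^7 = -1.
(a,b)_17: α=4, u≡7; β=1, v≡11 (mod 17); (7|17)=-1, (11|17)=-1; sign (−1)^0·-1^1·-1^4 = -1.
(a,b)_19: α=-4, u≡3; β=0, v≡13 (mod 19); (3|19)=-1, (13|19)=-1; sign (−1)^0·-1^0·-1^-4 = +1.
(a,b)_7: α=2, u≡1; β=0, v≡5 (mod 7); (1|7)=+1, (5|7)=-1; sign (−1)^0·+1^0·-1^2 = +1.
(a,b)_∞: sgn(165)=+, sgn(1105)=+, so +1.
(a,b)_2: α=-2, β=-10; u≡5, v≡1 (mod 8); ε(u)ε(v)=0·0, αω(v)=-2·0, βω(u)=-10·1; sum ≡ 0  ⇒  +1.
(a,b)_3: α=3, u≡1; β=4, v≡1 (mod 3); (1|3)=+1, (1|3)=+1; sign (−1)^0·+1^4·+1^3 = +1.
(a,b)_13: α=2, u≡4; β=1, v≡8 (mod 13); (4|13)=+1, (8|13)=-1; sign (−1)^0·+1^1·-1^2 = +1.
Ram(165, 1105) = {5, 17}; no ℚ_5-point on the conic.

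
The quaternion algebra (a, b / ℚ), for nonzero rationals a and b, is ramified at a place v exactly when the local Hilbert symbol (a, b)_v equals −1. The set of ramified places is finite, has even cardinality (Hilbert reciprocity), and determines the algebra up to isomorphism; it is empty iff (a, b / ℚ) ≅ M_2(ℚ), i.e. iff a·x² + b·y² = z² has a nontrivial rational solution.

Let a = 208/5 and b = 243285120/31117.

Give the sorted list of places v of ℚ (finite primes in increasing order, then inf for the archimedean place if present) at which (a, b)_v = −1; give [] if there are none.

(a, b) ≡ (65, 4810) mod (ℚ^×)²; places V = {2, 3, 5, 13, 19, 29, 37, ∞}.
(a,b)_3: α=0, u≡2; β=4, v≡1 (mod 3); (2|3)=-1, (1|3)=+1; sign (−1)^0·-1^4·+1^0 = +1.
(a,b)_5: α=-1, u≡3; β=1, v≡2 (mod 5); (3|5)=-1, (2|5)=-1; sign (−1)^0·-1^1·-1^-1 = +1.
(a,b)_2: α=4, β=7; u≡1, v≡5 (mod 8); ε(u)ε(v)=0·0, αω(v)=4·1, βω(u)=7·0; sum ≡ 0  ⇒  +1.
(a,b)_37: α=0, u≡12; β=-1, v≡24 (mod 37); (12|37)=+1, (24|37)=-1; sign (−1)^0·+1^-1·-1^0 = +1.
(a,b)_19: α=0, u≡15; β=2, v≡2 (mod 19); (15|19)=-1, (2|19)=-1; sign (−1)^0·-1^2·-1^0 = +1.
(a,b)_13: α=1, u≡11; β=1, v≡8 (mod 13); (11|13)=-1, (8|13)=-1; sign (−1)^0·-1^1·-1^1 = +1.
(a,b)_29: α=0, u≡1; β=-2, v≡22 (mod 29); (1|29)=+1, (22|29)=+1; sign (−1)^0·+1^-2·+1^0 = +1.
(a,b)_∞: sgn(65)=+, sgn(4810)=+, so +1.
Every local symbol is +1, so the conic 65·x² + 4810·y² = z² has ℚ_v-points for all v and hence a ℚ-point; (a, b / ℚ) ≅ M_2(ℚ).

[]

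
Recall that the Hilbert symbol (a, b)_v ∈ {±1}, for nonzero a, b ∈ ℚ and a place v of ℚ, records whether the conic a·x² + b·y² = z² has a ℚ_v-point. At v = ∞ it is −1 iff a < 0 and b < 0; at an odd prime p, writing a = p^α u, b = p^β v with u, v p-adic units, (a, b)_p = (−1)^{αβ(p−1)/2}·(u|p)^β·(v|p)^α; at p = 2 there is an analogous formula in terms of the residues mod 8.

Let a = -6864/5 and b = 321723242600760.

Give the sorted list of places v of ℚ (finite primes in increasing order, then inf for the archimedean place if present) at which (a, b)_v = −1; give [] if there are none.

Mod squares: a ≡ -2145, b ≡ 910. Check v ∈ {∞, 2, 3, 5, 7, 11, 13}.
v=2: v_2(a)=4, v_2(b)=3; units ≡ 7, 7 (mod 8); ε·ε+αω+βω = 1·1+4·0+3·0 ≡ 1  ⇒  (a,b)_2 = -1.
v=∞: -2145 < 0 and 910 > 0  ⇒  (a,b)_∞ = +1.
v=11: a=11^1·(≡5), b=11^4·(≡6) mod 11; (5|11)=+1, (6|11)=-1; (−1)^{1·4·5}·(+1)^4·(-1)^1 = -1.
v=7: a=7^0·(≡2), b=7^3·(≡1) mod 7; (2|7)=+1, (1|7)=+1; (−1)^{0·3·3}·(+1)^3·(+1)^0 = +1.
v=5: a=5^-1·(≡1), b=5^1·(≡2) mod 5; (1|5)=+1, (2|5)=-1; (−1)^{-1·1·2}·(+1)^1·(-1)^-1 = -1.
v=13: a=13^1·(≡1), b=13^3·(≡2) mod 13; (1|13)=+1, (2|13)=-1; (−1)^{1·3·6}·(+1)^3·(-1)^1 = -1.
v=3: a=3^1·(≡2), b=3^6·(≡1) mod 3; (2|3)=-1, (1|3)=+1; (−1)^{1·6·1}·(-1)^6·(+1)^1 = +1.
(-2145, 910 / ℚ) ramifies at {2, 5, 11, 13}: a division algebra.

[2, 5, 11, 13]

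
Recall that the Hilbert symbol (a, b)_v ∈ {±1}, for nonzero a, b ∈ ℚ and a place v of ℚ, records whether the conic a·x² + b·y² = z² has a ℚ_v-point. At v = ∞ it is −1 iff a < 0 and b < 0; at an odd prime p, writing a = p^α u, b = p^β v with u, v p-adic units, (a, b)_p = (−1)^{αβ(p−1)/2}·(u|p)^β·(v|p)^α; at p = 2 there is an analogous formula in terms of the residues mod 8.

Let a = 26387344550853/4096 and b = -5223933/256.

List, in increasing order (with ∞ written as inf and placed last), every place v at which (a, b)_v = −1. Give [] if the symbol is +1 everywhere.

[13, 41]

(a, b) ≡ (13, -533) mod (ℚ^×)²; places V = {2, 3, 11, 13, 41, ∞}.
(a,b)_2: α=-12, β=-8; u≡5, v≡3 (mod 8); ε(u)ε(v)=0·1, αω(v)=-12·1, βω(u)=-8·1; sum ≡ 0  ⇒  +1.
(a,b)_∞: sgn(13)=+, sgn(-533)=−, so +1.
(a,b)_11: α=2, u≡7; β=2, v≡8 (mod 11); (7|11)=-1, (8|11)=-1; sign (−1)^0·-1^2·-1^2 = +1.
(a,b)_41: α=2, u≡26; β=1, v≡22 (mod 41); (26|41)=-1, (22|41)=-1; sign (−1)^0·-1^1·-1^2 = -1.
(a,b)_13: α=3, u≡9; β=1, v≡6 (mod 13); (9|13)=+1, (6|13)=-1; sign (−1)^0·+1^1·-1^3 = -1.
(a,b)_3: α=10, u≡1; β=4, v≡1 (mod 3); (1|3)=+1, (1|3)=+1; sign (−1)^0·+1^4·+1^10 = +1.
|Ram(13, -533)| = 2, even; anisotropic at {13, 41}.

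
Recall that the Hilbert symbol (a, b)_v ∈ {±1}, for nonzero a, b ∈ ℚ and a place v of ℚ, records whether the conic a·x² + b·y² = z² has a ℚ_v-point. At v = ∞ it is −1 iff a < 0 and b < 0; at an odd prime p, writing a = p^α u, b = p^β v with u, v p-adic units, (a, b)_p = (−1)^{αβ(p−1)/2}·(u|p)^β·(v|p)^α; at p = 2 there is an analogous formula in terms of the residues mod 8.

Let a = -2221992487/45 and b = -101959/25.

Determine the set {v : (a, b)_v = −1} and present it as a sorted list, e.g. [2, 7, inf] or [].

(a, b) ≡ (-11560835, -101959) mod (ℚ^×)²; places V = {2, 3, 5, 11, 13, 19, 23, 31, 37, ∞}.
(a,b)_3: α=-2, u≡1; β=0, v≡2 (mod 3); (1|3)=+1, (2|3)=-1; sign (−1)^0·+1^0·-1^-2 = +1.
(a,b)_5: α=-1, u≡2; β=-2, v≡1 (mod 5); (2|5)=-1, (1|5)=+1; sign (−1)^0·-1^-2·+1^-1 = +1.
(a,b)_31: α=2, u≡11; β=1, v≡16 (mod 31); (11|31)=-1, (16|31)=+1; sign (−1)^0·-1^1·+1^2 = -1.
(a,b)_37: α=1, u≡9; β=0, v≡2 (mod 37); (9|37)=+1, (2|37)=-1; sign (−1)^0·+1^0·-1^1 = -1.
(a,b)_11: α=1, u≡8; β=1, v≡5 (mod 11); (8|11)=-1, (5|11)=+1; sign (−1)^1·-1^1·+1^1 = +1.
(a,b)_2: α=0, β=0; u≡5, v≡1 (mod 8); ε(u)ε(v)=0·0, αω(v)=0·0, βω(u)=0·1; sum ≡ 0  ⇒  +1.
(a,b)_23: α=1, u≡20; β=1, v≡3 (mod 23); (20|23)=-1, (3|23)=+1; sign (−1)^1·-1^1·+1^1 = +1.
(a,b)_∞: sgn(-11560835)=−, sgn(-101959)=−, so -1.
(a,b)_19: α=1, u≡14; β=0, v≡15 (mod 19); (14|19)=-1, (15|19)=-1; sign (−1)^0·-1^0·-1^1 = -1.
(a,b)_13: α=1, u≡1; β=1, v≡4 (mod 13); (1|13)=+1, (4|13)=+1; sign (−1)^0·+1^1·+1^1 = +1.
(-11560835, -101959 / ℚ) ramifies at {19, 31, 37, ∞}: a division algebra.

[19, 31, 37, inf]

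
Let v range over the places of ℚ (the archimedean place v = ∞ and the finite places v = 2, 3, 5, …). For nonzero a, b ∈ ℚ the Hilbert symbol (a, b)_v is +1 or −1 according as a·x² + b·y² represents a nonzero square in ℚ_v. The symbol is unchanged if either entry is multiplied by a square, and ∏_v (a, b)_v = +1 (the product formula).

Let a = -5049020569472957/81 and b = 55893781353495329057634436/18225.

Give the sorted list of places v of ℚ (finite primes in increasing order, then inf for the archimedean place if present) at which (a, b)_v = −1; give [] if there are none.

(a, b) ≡ (-1517, 1824361) mod (ℚ^×)²; places V = {2, 3, 5, 7, 11, 19, 29, 37, 41, 43, ∞}.
(a,b)_7: α=2, u≡4; β=3, v≡3 (mod 7); (4|7)=+1, (3|7)=-1; sign (−1)^0·+1^3·-1^2 = +1.
(a,b)_37: α=1, u≡3; β=2, v≡5 (mod 37); (3|37)=+1, (5|37)=-1; sign (−1)^0·+1^2·-1^1 = -1.
(a,b)_11: α=2, u≡4; β=3, v≡4 (mod 11); (4|11)=+1, (4|11)=+1; sign (−1)^0·+1^3·+1^2 = +1.
(a,b)_43: α=2, u≡6; β=3, v≡42 (mod 43); (6|43)=+1, (42|43)=-1; sign (−1)^0·+1^3·-1^2 = +1.
(a,b)_19: α=2, u≡18; β=3, v≡10 (mod 19); (18|19)=-1, (10|19)=-1; sign (−1)^0·-1^3·-1^2 = -1.
(a,b)_5: α=0, u≡3; β=-2, v≡4 (mod 5); (3|5)=-1, (4|5)=+1; sign (−1)^0·-1^-2·+1^0 = +1.
(a,b)_3: α=-4, u≡1; β=-6, v≡1 (mod 3); (1|3)=+1, (1|3)=+1; sign (−1)^0·+1^-6·+1^-4 = +1.
(a,b)_∞: sgn(-1517)=−, sgn(1824361)=+, so +1.
(a,b)_41: α=1, u≡1; β=2, v≡20 (mod 41); (1|41)=+1, (20|41)=+1; sign (−1)^0·+1^2·+1^1 = +1.
(a,b)_29: α=2, u≡9; β=3, v≡14 (mod 29); (9|29)=+1, (14|29)=-1; sign (−1)^0·+1^3·-1^2 = +1.
(a,b)_2: α=0, β=2; u≡3, v≡1 (mod 8); ε(u)ε(v)=1·0, αω(v)=0·0, βω(u)=2·1; sum ≡ 0  ⇒  +1.
(-1517, 1824361 / ℚ) ramifies at {19, 37}: a division algebra.

[19, 37]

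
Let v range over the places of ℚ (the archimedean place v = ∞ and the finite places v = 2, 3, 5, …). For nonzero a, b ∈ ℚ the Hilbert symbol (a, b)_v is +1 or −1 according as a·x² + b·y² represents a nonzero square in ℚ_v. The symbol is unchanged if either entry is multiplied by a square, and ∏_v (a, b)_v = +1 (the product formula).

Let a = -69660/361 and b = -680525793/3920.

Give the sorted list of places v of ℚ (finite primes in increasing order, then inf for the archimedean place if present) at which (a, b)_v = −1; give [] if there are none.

(a, b) ≡ (-215, -85) mod (ℚ^×)²; places V = {2, 3, 5, 7, 17, 19, 37, 43, ∞}.
(a,b)_7: α=0, u≡1; β=-2, v≡6 (mod 7); (1|7)=+1, (6|7)=-1; sign (−1)^0·+1^-2·-1^0 = +1.
(a,b)_37: α=0, u≡7; β=2, v≡1 (mod 37); (7|37)=+1, (1|37)=+1; sign (−1)^0·+1^2·+1^0 = +1.
(a,b)_17: α=0, u≡10; β=1, v≡11 (mod 17); (10|17)=-1, (11|17)=-1; sign (−1)^0·-1^1·-1^0 = -1.
(a,b)_∞: sgn(-215)=−, sgn(-85)=−, so -1.
(a,b)_3: α=4, u≡1; β=4, v≡2 (mod 3); (1|3)=+1, (2|3)=-1; sign (−1)^0·+1^4·-1^4 = +1.
(a,b)_5: α=1, u≡3; β=-1, v≡3 (mod 5); (3|5)=-1, (3|5)=-1; sign (−1)^0·-1^-1·-1^1 = +1.
(a,b)_2: α=2, β=-4; u≡1, v≡3 (mod 8); ε(u)ε(v)=0·1, αω(v)=2·1, βω(u)=-4·0; sum ≡ 0  ⇒  +1.
(a,b)_19: α=-2, u≡13; β=2, v≡8 (mod 19); (13|19)=-1, (8|19)=-1; sign (−1)^0·-1^2·-1^-2 = +1.
(a,b)_43: α=1, u≡16; β=0, v≡17 (mod 43); (16|43)=+1, (17|43)=+1; sign (−1)^0·+1^0·+1^1 = +1.
(-215, -85 / ℚ) ramifies at {17, ∞}: a division algebra.

[17, inf]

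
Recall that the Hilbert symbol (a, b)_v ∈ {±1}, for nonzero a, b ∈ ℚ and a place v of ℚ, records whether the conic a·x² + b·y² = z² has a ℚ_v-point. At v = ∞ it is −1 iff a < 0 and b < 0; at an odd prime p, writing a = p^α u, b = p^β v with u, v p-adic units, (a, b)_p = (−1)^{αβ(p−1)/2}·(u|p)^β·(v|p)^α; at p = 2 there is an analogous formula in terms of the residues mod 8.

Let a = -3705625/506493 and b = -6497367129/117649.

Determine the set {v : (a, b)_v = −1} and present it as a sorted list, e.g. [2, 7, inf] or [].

Mod squares: a ≡ -37, b ≡ -662929. Check v ∈ {∞, 2, 3, 5, 7, 11, 13, 19, 23, 37, 41}.
v=2: v_2(a)=0, v_2(b)=0; units ≡ 3, 7 (mod 8); ε·ε+αω+βω = 1·1+0·0+0·1 ≡ 1  ⇒  (a,b)_2 = -1.
v=23: a=23^0·(≡2), b=23^1·(≡20) mod 23; (2|23)=+1, (20|23)=-1; (−1)^{0·1·11}·(+1)^1·(-1)^0 = +1.
v=19: a=19^0·(≡4), b=19^1·(≡2) mod 19; (4|19)=+1, (2|19)=-1; (−1)^{0·1·9}·(+1)^1·(-1)^0 = +1.
v=13: a=13^-2·(≡11), b=13^0·(≡6) mod 13; (11|13)=-1, (6|13)=-1; (−1)^{-2·0·6}·(-1)^0·(-1)^-2 = +1.
v=41: a=41^0·(≡8), b=41^1·(≡19) mod 41; (8|41)=+1, (19|41)=-1; (−1)^{0·1·20}·(+1)^1·(-1)^0 = +1.
v=7: a=7^2·(≡3), b=7^-6·(≡6) mod 7; (3|7)=-1, (6|7)=-1; (−1)^{2·-6·3}·(-1)^-6·(-1)^2 = +1.
v=∞: -37 < 0 and -662929 < 0  ⇒  (a,b)_∞ = -1.
v=5: a=5^4·(≡2), b=5^0·(≡4) mod 5; (2|5)=-1, (4|5)=+1; (−1)^{4·0·2}·(-1)^0·(+1)^4 = +1.
v=11: a=11^2·(≡6), b=11^2·(≡8) mod 11; (6|11)=-1, (8|11)=-1; (−1)^{2·2·5}·(-1)^2·(-1)^2 = +1.
v=3: a=3^-4·(≡2), b=3^4·(≡2) mod 3; (2|3)=-1, (2|3)=-1; (−1)^{-4·4·1}·(-1)^4·(-1)^-4 = +1.
v=37: a=37^-1·(≡1), b=37^1·(≡27) mod 37; (1|37)=+1, (27|37)=+1; (−1)^{-1·1·18}·(+1)^1·(+1)^-1 = +1.
|Ram(-37, -662929)| = 2, even; anisotropic at {2, ∞}.

[2, inf]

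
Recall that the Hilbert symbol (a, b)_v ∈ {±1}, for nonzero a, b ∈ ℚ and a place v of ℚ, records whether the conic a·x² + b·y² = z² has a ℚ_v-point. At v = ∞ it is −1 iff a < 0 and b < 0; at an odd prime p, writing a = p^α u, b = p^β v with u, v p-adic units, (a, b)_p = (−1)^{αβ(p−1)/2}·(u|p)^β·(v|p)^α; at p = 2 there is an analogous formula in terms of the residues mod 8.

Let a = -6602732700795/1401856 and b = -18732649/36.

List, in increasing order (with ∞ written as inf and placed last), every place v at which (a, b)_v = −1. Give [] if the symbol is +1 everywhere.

(a, b) ≡ (-317955, -18732649) mod (ℚ^×)²; places V = {2, 3, 5, 7, 11, 13, 23, 31, 37, 41, 43, 47, ∞}.
(a,b)_37: α=-2, u≡5; β=0, v≡30 (mod 37); (5|37)=-1, (30|37)=+1; sign (−1)^0·-1^0·+1^-2 = +1.
(a,b)_5: α=1, u≡1; β=0, v≡1 (mod 5); (1|5)=+1, (1|5)=+1; sign (−1)^0·+1^0·+1^1 = +1.
(a,b)_47: α=1, u≡28; β=1, v≡22 (mod 47); (28|47)=+1, (22|47)=-1; sign (−1)^1·+1^1·-1^1 = +1.
(a,b)_13: α=0, u≡3; β=1, v≡9 (mod 13); (3|13)=+1, (9|13)=+1; sign (−1)^0·+1^1·+1^0 = +1.
(a,b)_43: α=0, u≡42; β=1, v≡26 (mod 43); (42|43)=-1, (26|43)=-1; sign (−1)^0·-1^1·-1^0 = -1.
(a,b)_31: α=2, u≡11; β=1, v≡7 (mod 31); (11|31)=-1, (7|31)=+1; sign (−1)^0·-1^1·+1^2 = -1.
(a,b)_23: α=0, u≡7; β=1, v≡1 (mod 23); (7|23)=-1, (1|23)=+1; sign (−1)^0·-1^1·+1^0 = -1.
(a,b)_11: α=1, u≡1; β=0, v≡7 (mod 11); (1|11)=+1, (7|11)=-1; sign (−1)^0·+1^0·-1^1 = -1.
(a,b)_41: α=1, u≡34; β=0, v≡40 (mod 41); (34|41)=-1, (40|41)=+1; sign (−1)^0·-1^0·+1^1 = +1.
(a,b)_∞: sgn(-317955)=−, sgn(-18732649)=−, so -1.
(a,b)_2: α=-10, β=-2; u≡5, v≡7 (mod 8); ε(u)ε(v)=0·1, αω(v)=-10·0, βω(u)=-2·1; sum ≡ 0  ⇒  +1.
(a,b)_7: α=4, u≡3; β=0, v≡2 (mod 7); (3|7)=-1, (2|7)=+1; sign (−1)^0·-1^0·+1^4 = +1.
(a,b)_3: α=3, u≡2; β=-2, v≡2 (mod 3); (2|3)=-1, (2|3)=-1; sign (−1)^0·-1^-2·-1^3 = -1.
(-317955, -18732649 / ℚ) ramifies at {3, 11, 23, 31, 43, ∞}: a division algebra.

[3, 11, 23, 31, 43, inf]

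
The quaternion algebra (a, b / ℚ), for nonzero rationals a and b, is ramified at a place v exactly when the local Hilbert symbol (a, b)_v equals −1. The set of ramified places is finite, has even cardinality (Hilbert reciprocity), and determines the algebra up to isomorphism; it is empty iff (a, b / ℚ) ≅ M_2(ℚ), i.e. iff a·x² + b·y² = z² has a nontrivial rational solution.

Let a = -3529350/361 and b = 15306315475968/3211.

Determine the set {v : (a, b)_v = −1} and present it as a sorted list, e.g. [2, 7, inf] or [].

Mod squares: a ≡ -15686, b ≡ 57. Check v ∈ {∞, 2, 3, 5, 11, 13, 19, 23, 31}.
v=3: a=3^2·(≡1), b=3^5·(≡1) mod 3; (1|3)=+1, (1|3)=+1; (−1)^{2·5·1}·(+1)^5·(+1)^2 = +1.
v=23: a=23^1·(≡9), b=23^2·(≡14) mod 23; (9|23)=+1, (14|23)=-1; (−1)^{1·2·11}·(+1)^2·(-1)^1 = -1.
v=19: a=19^-2·(≡14), b=19^-1·(≡12) mod 19; (14|19)=-1, (12|19)=-1; (−1)^{-2·-1·9}·(-1)^-1·(-1)^-2 = -1.
v=11: a=11^1·(≡1), b=11^2·(≡7) mod 11; (1|11)=+1, (7|11)=-1; (−1)^{1·2·5}·(+1)^2·(-1)^1 = -1.
v=5: a=5^2·(≡1), b=5^0·(≡3) mod 5; (1|5)=+1, (3|5)=-1; (−1)^{2·0·2}·(+1)^0·(-1)^2 = +1.
v=∞: -15686 < 0 and 57 > 0  ⇒  (a,b)_∞ = +1.
v=13: a=13^0·(≡2), b=13^-2·(≡6) mod 13; (2|13)=-1, (6|13)=-1; (−1)^{0·-2·6}·(-1)^-2·(-1)^0 = +1.
v=2: v_2(a)=1, v_2(b)=10; units ≡ 5, 1 (mod 8); ε·ε+αω+βω = 0·0+1·0+10·1 ≡ 0  ⇒  (a,b)_2 = +1.
v=31: a=31^1·(≡27), b=31^2·(≡12) mod 31; (27|31)=-1, (12|31)=-1; (−1)^{1·2·15}·(-1)^2·(-1)^1 = -1.
Ram(-15686, 57) = {11, 19, 23, 31}; no ℚ_11-point on the conic.

[11, 19, 23, 31]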